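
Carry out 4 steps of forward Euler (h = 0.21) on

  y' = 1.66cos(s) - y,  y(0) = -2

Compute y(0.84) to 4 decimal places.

0.1388

Euler: y_{n+1} = y_n + h·f(s_n, y_n).
s=0.000000, y=-2.000000: f=3.660000 → y ← -2.000000 + 0.21·3.660000 = -1.231400
s=0.210000, y=-1.231400: f=2.854931 → y ← -1.231400 + 0.21·2.854931 = -0.631864
s=0.420000, y=-0.631864: f=2.147592 → y ← -0.631864 + 0.21·2.147592 = -0.180870
s=0.630000, y=-0.180870: f=1.522196 → y ← -0.180870 + 0.21·1.522196 = 0.138791
y(0.84) ≈ 0.1388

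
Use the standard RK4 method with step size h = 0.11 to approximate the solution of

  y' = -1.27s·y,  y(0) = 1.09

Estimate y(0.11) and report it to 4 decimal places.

1.0817

RK4: k1 = f(s_n, y_n); k2 = f(s_n + h/2, y_n + (h/2)·k1); k3 = f(s_n + h/2, y_n + (h/2)·k2); k4 = f(s_n + h, y_n + h·k3); y_{n+1} = y_n + (h/6)·(k1 + 2k2 + 2k3 + k4).
s=0.000000, y=1.090000:
  k1 = f(0.000000, 1.090000) = 0.000000
  k2 = f(0.055000, 1.090000) = -0.076136
  k3 = f(0.055000, 1.085812) = -0.075844
  k4 = f(0.110000, 1.081657) = -0.151108
  y ← 1.090000 + (0.11/6)·(k1 + 2k2 + 2k3 + k4) = 1.081657
y(0.11) ≈ 1.0817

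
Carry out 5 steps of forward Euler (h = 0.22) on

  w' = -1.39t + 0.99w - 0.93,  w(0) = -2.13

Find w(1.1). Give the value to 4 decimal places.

-8.1177

Euler: w_{n+1} = w_n + h·f(t_n, w_n).
t=0.000000, w=-2.130000: f=-3.038700 → w ← -2.130000 + 0.22·(-3.038700) = -2.798514
t=0.220000, w=-2.798514: f=-4.006329 → w ← -2.798514 + 0.22·(-4.006329) = -3.679906
t=0.440000, w=-3.679906: f=-5.184707 → w ← -3.679906 + 0.22·(-5.184707) = -4.820542
t=0.660000, w=-4.820542: f=-6.619737 → w ← -4.820542 + 0.22·(-6.619737) = -6.276884
t=0.880000, w=-6.276884: f=-8.367315 → w ← -6.276884 + 0.22·(-8.367315) = -8.117693
w(1.1) ≈ -8.1177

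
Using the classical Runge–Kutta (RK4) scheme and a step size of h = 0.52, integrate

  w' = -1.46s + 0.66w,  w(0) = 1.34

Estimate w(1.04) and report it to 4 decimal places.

RK4: k1 = f(s_n, w_n); k2 = f(s_n + h/2, w_n + (h/2)·k1); k3 = f(s_n + h/2, w_n + (h/2)·k2); k4 = f(s_n + h, w_n + h·k3); w_{n+1} = w_n + (h/6)·(k1 + 2k2 + 2k3 + k4).
s=0.000000, w=1.340000:
  k1 = f(0.000000, 1.340000) = 0.884400
  k2 = f(0.260000, 1.569944) = 0.656563
  k3 = f(0.260000, 1.510706) = 0.617466
  k4 = f(0.520000, 1.661082) = 0.337114
  w ← 1.340000 + (0.52/6)·(k1 + 2k2 + 2k3 + k4) = 1.666696
s=0.520000, w=1.666696:
  k1 = f(0.520000, 1.666696) = 0.340820
  k2 = f(0.780000, 1.755309) = 0.019704
  k3 = f(0.780000, 1.671819) = -0.035399
  k4 = f(1.040000, 1.648289) = -0.430529
  w ← 1.666696 + (0.52/6)·(k1 + 2k2 + 2k3 + k4) = 1.656201
w(1.04) ≈ 1.6562

1.6562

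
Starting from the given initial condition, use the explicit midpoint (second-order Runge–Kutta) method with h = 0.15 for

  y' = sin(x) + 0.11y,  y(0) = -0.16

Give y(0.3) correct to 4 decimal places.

-0.1203

Midpoint: k1 = f(x_n, y_n); k2 = f(x_n + h/2, y_n + (h/2)·k1); y_{n+1} = y_n + h·k2.
x=0.000000, y=-0.160000:
  k1 = f(0.000000, -0.160000) = -0.017600
  k2 = f(0.075000, -0.161320) = 0.057185
  y ← -0.160000 + 0.15·0.057185 = -0.151422
x=0.150000, y=-0.151422:
  k1 = f(0.150000, -0.151422) = 0.132782
  k2 = f(0.225000, -0.141464) = 0.207545
  y ← -0.151422 + 0.15·0.207545 = -0.120291
y(0.3) ≈ -0.1203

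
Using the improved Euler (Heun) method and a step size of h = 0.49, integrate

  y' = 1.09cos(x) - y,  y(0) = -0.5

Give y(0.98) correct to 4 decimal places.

Heun: k1 = f(x_n, y_n); k2 = f(x_n + h, y_n + h·k1); y_{n+1} = y_n + (h/2)·(k1 + k2).
x=0.000000, y=-0.500000:
  k1 = f(0.000000, -0.500000) = 1.590000
  k2 = f(0.490000, 0.279100) = 0.682643
  y ← -0.500000 + (0.49/2)·(1.590000 + 0.682643) = 0.056797
x=0.490000, y=0.056797:
  k1 = f(0.490000, 0.056797) = 0.904945
  k2 = f(0.980000, 0.500221) = 0.106934
  y ← 0.056797 + (0.49/2)·(0.904945 + 0.106934) = 0.304708
y(0.98) ≈ 0.3047

0.3047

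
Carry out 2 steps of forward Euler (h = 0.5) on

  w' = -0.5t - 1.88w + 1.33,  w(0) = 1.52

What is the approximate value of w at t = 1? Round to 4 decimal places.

Euler: w_{n+1} = w_n + h·f(t_n, w_n).
t=0.000000, w=1.520000: f=-1.527600 → w ← 1.520000 + 0.5·(-1.527600) = 0.756200
t=0.500000, w=0.756200: f=-0.341656 → w ← 0.756200 + 0.5·(-0.341656) = 0.585372
w(1) ≈ 0.5854

0.5854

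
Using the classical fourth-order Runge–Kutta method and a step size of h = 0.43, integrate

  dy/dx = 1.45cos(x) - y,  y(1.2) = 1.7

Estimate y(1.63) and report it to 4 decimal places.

RK4: k1 = f(x_n, y_n); k2 = f(x_n + h/2, y_n + (h/2)·k1); k3 = f(x_n + h/2, y_n + (h/2)·k2); k4 = f(x_n + h, y_n + h·k3); y_{n+1} = y_n + (h/6)·(k1 + 2k2 + 2k3 + k4).
x=1.200000, y=1.700000:
  k1 = f(1.200000, 1.700000) = -1.174581
  k2 = f(1.415000, 1.447465) = -1.222473
  k3 = f(1.415000, 1.437168) = -1.212176
  k4 = f(1.630000, 1.178764) = -1.264559
  y ← 1.700000 + (0.43/6)·(k1 + 2k2 + 2k3 + k4) = 1.176228
y(1.63) ≈ 1.1762

1.1762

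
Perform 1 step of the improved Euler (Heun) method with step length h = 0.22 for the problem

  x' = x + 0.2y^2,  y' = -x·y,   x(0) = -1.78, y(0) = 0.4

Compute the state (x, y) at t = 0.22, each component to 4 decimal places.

-2.2036, 0.6109

Heun on (x,y): k1 = f(t_n, state_n); k2 = f(t_n + h, state_n + h·k1); state_{n+1} = state_n + (h/2)·(k1 + k2).
0.000000: (-1.780000, 0.400000)
  k1 = (-1.748000, 0.712000)
  predictor → (-2.164560, 0.556640)
  k2 = (-2.102590, 1.204881)
  → (-2.203565, 0.610857)
(x(0.22), y(0.22)) ≈ (-2.2036, 0.6109)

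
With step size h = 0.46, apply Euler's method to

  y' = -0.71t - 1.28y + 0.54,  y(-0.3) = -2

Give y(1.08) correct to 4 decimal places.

0.0461

Euler: y_{n+1} = y_n + h·f(t_n, y_n).
t=-0.300000, y=-2.000000: f=3.313000 → y ← -2.000000 + 0.46·3.313000 = -0.476020
t=0.160000, y=-0.476020: f=1.035706 → y ← -0.476020 + 0.46·1.035706 = 0.000405
t=0.620000, y=0.000405: f=0.099282 → y ← 0.000405 + 0.46·0.099282 = 0.046074
y(1.08) ≈ 0.0461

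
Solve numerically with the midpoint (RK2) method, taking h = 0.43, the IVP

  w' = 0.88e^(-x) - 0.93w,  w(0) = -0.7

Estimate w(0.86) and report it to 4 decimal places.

Midpoint: k1 = f(x_n, w_n); k2 = f(x_n + h/2, w_n + (h/2)·k1); w_{n+1} = w_n + h·k2.
x=0.000000, w=-0.700000:
  k1 = f(0.000000, -0.700000) = 1.531000
  k2 = f(0.215000, -0.370835) = 1.054633
  w ← -0.700000 + 0.43·1.054633 = -0.246508
x=0.430000, w=-0.246508:
  k1 = f(0.430000, -0.246508) = 0.801700
  k2 = f(0.645000, -0.074142) = 0.530655
  w ← -0.246508 + 0.43·0.530655 = -0.018326
w(0.86) ≈ -0.0183

-0.0183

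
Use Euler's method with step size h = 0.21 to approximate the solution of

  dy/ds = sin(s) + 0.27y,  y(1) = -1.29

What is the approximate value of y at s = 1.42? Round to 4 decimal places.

-1.0572

Euler: y_{n+1} = y_n + h·f(s_n, y_n).
s=1.000000, y=-1.290000: f=0.493171 → y ← -1.290000 + 0.21·0.493171 = -1.186434
s=1.210000, y=-1.186434: f=0.615279 → y ← -1.186434 + 0.21·0.615279 = -1.057226
y(1.42) ≈ -1.0572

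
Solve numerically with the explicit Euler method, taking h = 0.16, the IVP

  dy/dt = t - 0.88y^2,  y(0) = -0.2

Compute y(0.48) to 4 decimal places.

Euler: y_{n+1} = y_n + h·f(t_n, y_n).
t=0.000000, y=-0.200000: f=-0.035200 → y ← -0.200000 + 0.16·(-0.035200) = -0.205632
t=0.160000, y=-0.205632: f=0.122790 → y ← -0.205632 + 0.16·0.122790 = -0.185986
t=0.320000, y=-0.185986: f=0.289560 → y ← -0.185986 + 0.16·0.289560 = -0.139656
y(0.48) ≈ -0.1397

-0.1397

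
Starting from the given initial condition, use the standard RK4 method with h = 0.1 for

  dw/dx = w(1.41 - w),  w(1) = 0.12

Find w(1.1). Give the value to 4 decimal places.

RK4: k1 = f(x_n, w_n); k2 = f(x_n + h/2, w_n + (h/2)·k1); k3 = f(x_n + h/2, w_n + (h/2)·k2); k4 = f(x_n + h, w_n + h·k3); w_{n+1} = w_n + (h/6)·(k1 + 2k2 + 2k3 + k4).
x=1.000000, w=0.120000:
  k1 = f(1.000000, 0.120000) = 0.154800
  k2 = f(1.050000, 0.127740) = 0.163796
  k3 = f(1.050000, 0.128190) = 0.164315
  k4 = f(1.100000, 0.136431) = 0.173755
  w ← 0.120000 + (0.1/6)·(k1 + 2k2 + 2k3 + k4) = 0.136413
w(1.1) ≈ 0.1364

0.1364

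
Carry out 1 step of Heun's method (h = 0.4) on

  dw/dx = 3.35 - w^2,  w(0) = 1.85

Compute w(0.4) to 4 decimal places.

1.8423

Heun: k1 = f(x_n, w_n); k2 = f(x_n + h, w_n + h·k1); w_{n+1} = w_n + (h/2)·(k1 + k2).
x=0.000000, w=1.850000:
  k1 = f(0.000000, 1.850000) = -0.072500
  k2 = f(0.400000, 1.821000) = 0.033959
  w ← 1.850000 + (0.4/2)·(-0.072500 + 0.033959) = 1.842292
w(0.4) ≈ 1.8423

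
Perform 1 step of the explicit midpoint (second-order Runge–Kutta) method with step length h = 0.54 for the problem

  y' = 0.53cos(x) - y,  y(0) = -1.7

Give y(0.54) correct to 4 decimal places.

Midpoint: k1 = f(x_n, y_n); k2 = f(x_n + h/2, y_n + (h/2)·k1); y_{n+1} = y_n + h·k2.
x=0.000000, y=-1.700000:
  k1 = f(0.000000, -1.700000) = 2.230000
  k2 = f(0.270000, -1.097900) = 1.608699
  y ← -1.700000 + 0.54·1.608699 = -0.831303
y(0.54) ≈ -0.8313

-0.8313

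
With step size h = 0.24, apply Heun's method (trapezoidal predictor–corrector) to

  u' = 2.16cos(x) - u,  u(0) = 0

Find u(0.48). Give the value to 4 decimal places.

0.7752

Heun: k1 = f(x_n, u_n); k2 = f(x_n + h, u_n + h·k1); u_{n+1} = u_n + (h/2)·(k1 + k2).
x=0.000000, u=0.000000:
  k1 = f(0.000000, 0.000000) = 2.160000
  k2 = f(0.240000, 0.518400) = 1.579690
  u ← 0.000000 + (0.24/2)·(2.160000 + 1.579690) = 0.448763
x=0.240000, u=0.448763:
  k1 = f(0.240000, 0.448763) = 1.649327
  k2 = f(0.480000, 0.844601) = 1.071308
  u ← 0.448763 + (0.24/2)·(1.649327 + 1.071308) = 0.775239
u(0.48) ≈ 0.7752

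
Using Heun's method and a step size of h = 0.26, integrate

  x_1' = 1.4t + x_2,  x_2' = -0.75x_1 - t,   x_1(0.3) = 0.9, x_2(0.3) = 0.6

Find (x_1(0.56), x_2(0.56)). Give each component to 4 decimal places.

1.1796, 0.2868

Heun on (x_1,x_2): k1 = f(t_n, state_n); k2 = f(t_n + h, state_n + h·k1); state_{n+1} = state_n + (h/2)·(k1 + k2).
0.300000: (0.900000, 0.600000)
  k1 = (1.020000, -0.975000)
  predictor → (1.165200, 0.346500)
  k2 = (1.130500, -1.433900)
  → (1.179565, 0.286843)
(x_1(0.56), x_2(0.56)) ≈ (1.1796, 0.2868)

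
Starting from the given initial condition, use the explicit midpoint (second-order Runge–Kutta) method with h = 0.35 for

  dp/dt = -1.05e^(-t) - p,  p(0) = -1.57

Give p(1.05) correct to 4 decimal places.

Midpoint: k1 = f(t_n, p_n); k2 = f(t_n + h/2, p_n + (h/2)·k1); p_{n+1} = p_n + h·k2.
t=0.000000, p=-1.570000:
  k1 = f(0.000000, -1.570000) = 0.520000
  k2 = f(0.175000, -1.479000) = 0.597570
  p ← -1.570000 + 0.35·0.597570 = -1.360850
t=0.350000, p=-1.360850:
  k1 = f(0.350000, -1.360850) = 0.620928
  k2 = f(0.525000, -1.252188) = 0.631055
  p ← -1.360850 + 0.35·0.631055 = -1.139981
t=0.700000, p=-1.139981:
  k1 = f(0.700000, -1.139981) = 0.618567
  k2 = f(0.875000, -1.031732) = 0.594027
  p ← -1.139981 + 0.35·0.594027 = -0.932072
p(1.05) ≈ -0.9321

-0.9321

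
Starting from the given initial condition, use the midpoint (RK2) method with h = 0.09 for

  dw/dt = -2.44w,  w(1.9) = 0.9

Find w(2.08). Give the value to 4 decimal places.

0.5825

Midpoint: k1 = f(t_n, w_n); k2 = f(t_n + h/2, w_n + (h/2)·k1); w_{n+1} = w_n + h·k2.
t=1.900000, w=0.900000:
  k1 = f(1.900000, 0.900000) = -2.196000
  k2 = f(1.945000, 0.801180) = -1.954879
  w ← 0.900000 + 0.09·(-1.954879) = 0.724061
t=1.990000, w=0.724061:
  k1 = f(1.990000, 0.724061) = -1.766709
  k2 = f(2.035000, 0.644559) = -1.572724
  w ← 0.724061 + 0.09·(-1.572724) = 0.582516
w(2.08) ≈ 0.5825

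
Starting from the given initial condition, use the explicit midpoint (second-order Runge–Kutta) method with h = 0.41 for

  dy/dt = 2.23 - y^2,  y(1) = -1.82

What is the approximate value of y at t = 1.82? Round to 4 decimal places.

-6.8968

Midpoint: k1 = f(t_n, y_n); k2 = f(t_n + h/2, y_n + (h/2)·k1); y_{n+1} = y_n + h·k2.
t=1.000000, y=-1.820000:
  k1 = f(1.000000, -1.820000) = -1.082400
  k2 = f(1.205000, -2.041892) = -1.939323
  y ← -1.820000 + 0.41·(-1.939323) = -2.615122
t=1.410000, y=-2.615122:
  k1 = f(1.410000, -2.615122) = -4.608865
  k2 = f(1.615000, -3.559940) = -10.443171
  y ← -2.615122 + 0.41·(-10.443171) = -6.896823
y(1.82) ≈ -6.8968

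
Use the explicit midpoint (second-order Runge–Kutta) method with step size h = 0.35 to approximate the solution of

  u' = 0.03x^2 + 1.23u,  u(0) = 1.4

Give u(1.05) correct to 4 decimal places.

Midpoint: k1 = f(x_n, u_n); k2 = f(x_n + h/2, u_n + (h/2)·k1); u_{n+1} = u_n + h·k2.
x=0.000000, u=1.400000:
  k1 = f(0.000000, 1.400000) = 1.722000
  k2 = f(0.175000, 1.701350) = 2.093579
  u ← 1.400000 + 0.35·2.093579 = 2.132753
x=0.350000, u=2.132753:
  k1 = f(0.350000, 2.132753) = 2.626961
  k2 = f(0.525000, 2.592471) = 3.197008
  u ← 2.132753 + 0.35·3.197008 = 3.251706
x=0.700000, u=3.251706:
  k1 = f(0.700000, 3.251706) = 4.014298
  k2 = f(0.875000, 3.954208) = 4.886644
  u ← 3.251706 + 0.35·4.886644 = 4.962031
u(1.05) ≈ 4.9620

4.9620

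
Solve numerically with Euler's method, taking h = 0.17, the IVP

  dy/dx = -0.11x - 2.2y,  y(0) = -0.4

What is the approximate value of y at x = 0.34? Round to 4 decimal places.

Euler: y_{n+1} = y_n + h·f(x_n, y_n).
x=0.000000, y=-0.400000: f=0.880000 → y ← -0.400000 + 0.17·0.880000 = -0.250400
x=0.170000, y=-0.250400: f=0.532180 → y ← -0.250400 + 0.17·0.532180 = -0.159929
y(0.34) ≈ -0.1599

-0.1599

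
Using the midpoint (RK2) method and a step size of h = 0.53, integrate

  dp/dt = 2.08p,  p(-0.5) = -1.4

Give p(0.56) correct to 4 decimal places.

Midpoint: k1 = f(t_n, p_n); k2 = f(t_n + h/2, p_n + (h/2)·k1); p_{n+1} = p_n + h·k2.
t=-0.500000, p=-1.400000:
  k1 = f(-0.500000, -1.400000) = -2.912000
  k2 = f(-0.235000, -2.171680) = -4.517094
  p ← -1.400000 + 0.53·(-4.517094) = -3.794060
t=0.030000, p=-3.794060:
  k1 = f(0.030000, -3.794060) = -7.891645
  k2 = f(0.295000, -5.885346) = -12.241520
  p ← -3.794060 + 0.53·(-12.241520) = -10.282065
p(0.56) ≈ -10.2821

-10.2821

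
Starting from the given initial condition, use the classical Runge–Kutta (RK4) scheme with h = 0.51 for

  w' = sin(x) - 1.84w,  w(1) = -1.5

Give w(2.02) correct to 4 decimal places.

RK4: k1 = f(x_n, w_n); k2 = f(x_n + h/2, w_n + (h/2)·k1); k3 = f(x_n + h/2, w_n + (h/2)·k2); k4 = f(x_n + h, w_n + h·k3); w_{n+1} = w_n + (h/6)·(k1 + 2k2 + 2k3 + k4).
x=1.000000, w=-1.500000:
  k1 = f(1.000000, -1.500000) = 3.601471
  k2 = f(1.255000, -0.581625) = 2.020739
  k3 = f(1.255000, -0.984712) = 2.762419
  k4 = f(1.510000, -0.091167) = 1.165899
  w ← -1.500000 + (0.51/6)·(k1 + 2k2 + 2k3 + k4) = -0.281637
x=1.510000, w=-0.281637:
  k1 = f(1.510000, -0.281637) = 1.516364
  k2 = f(1.765000, 0.105036) = 0.787935
  k3 = f(1.765000, -0.080713) = 1.129714
  k4 = f(2.020000, 0.294517) = 0.358881
  w ← -0.281637 + (0.51/6)·(k1 + 2k2 + 2k3 + k4) = 0.203759
w(2.02) ≈ 0.2038

0.2038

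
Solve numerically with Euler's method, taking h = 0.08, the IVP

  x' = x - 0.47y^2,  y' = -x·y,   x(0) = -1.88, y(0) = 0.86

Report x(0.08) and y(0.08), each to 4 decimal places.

-2.0582, 0.9893

Euler on (x,y): x_{n+1} = x_n + h·x', y_{n+1} = y_n + h·y'.
0.000000: (-1.880000, 0.860000); f=(-2.227612, 1.616800) → (-2.058209, 0.989344)
(x(0.08), y(0.08)) ≈ (-2.0582, 0.9893)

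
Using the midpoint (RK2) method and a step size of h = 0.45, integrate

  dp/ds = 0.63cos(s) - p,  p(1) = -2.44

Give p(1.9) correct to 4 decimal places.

-1.0319

Midpoint: k1 = f(s_n, p_n); k2 = f(s_n + h/2, p_n + (h/2)·k1); p_{n+1} = p_n + h·k2.
s=1.000000, p=-2.440000:
  k1 = f(1.000000, -2.440000) = 2.780390
  k2 = f(1.225000, -1.814412) = 2.027948
  p ← -2.440000 + 0.45·2.027948 = -1.527423
s=1.450000, p=-1.527423:
  k1 = f(1.450000, -1.527423) = 1.603340
  k2 = f(1.675000, -1.166672) = 1.101142
  p ← -1.527423 + 0.45·1.101142 = -1.031909
p(1.9) ≈ -1.0319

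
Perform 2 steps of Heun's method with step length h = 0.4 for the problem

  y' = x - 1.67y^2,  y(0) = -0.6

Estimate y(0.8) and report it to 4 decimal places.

Heun: k1 = f(x_n, y_n); k2 = f(x_n + h, y_n + h·k1); y_{n+1} = y_n + (h/2)·(k1 + k2).
x=0.000000, y=-0.600000:
  k1 = f(0.000000, -0.600000) = -0.601200
  k2 = f(0.400000, -0.840480) = -0.779699
  y ← -0.600000 + (0.4/2)·(-0.601200 + (-0.779699)) = -0.876180
x=0.400000, y=-0.876180:
  k1 = f(0.400000, -0.876180) = -0.882044
  k2 = f(0.800000, -1.228997) = -1.722426
  y ← -0.876180 + (0.4/2)·(-0.882044 + (-1.722426)) = -1.397074
y(0.8) ≈ -1.3971

-1.3971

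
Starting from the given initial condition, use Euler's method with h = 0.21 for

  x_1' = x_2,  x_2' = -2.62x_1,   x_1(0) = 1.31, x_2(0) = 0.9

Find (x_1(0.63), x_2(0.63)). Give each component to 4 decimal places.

1.4011, -1.4910

Euler on (x_1,x_2): x_1_{n+1} = x_1_n + h·x_1', x_2_{n+1} = x_2_n + h·x_2'.
0.000000: (1.310000, 0.900000); f=(0.900000, -3.432200) → (1.499000, 0.179238)
0.210000: (1.499000, 0.179238); f=(0.179238, -3.927380) → (1.536640, -0.645512)
0.420000: (1.536640, -0.645512); f=(-0.645512, -4.025997) → (1.401083, -1.490971)
(x_1(0.63), x_2(0.63)) ≈ (1.4011, -1.4910)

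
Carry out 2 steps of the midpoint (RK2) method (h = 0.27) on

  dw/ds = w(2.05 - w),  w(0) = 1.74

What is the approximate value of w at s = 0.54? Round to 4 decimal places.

1.9308

Midpoint: k1 = f(s_n, w_n); k2 = f(s_n + h/2, w_n + (h/2)·k1); w_{n+1} = w_n + h·k2.
s=0.000000, w=1.740000:
  k1 = f(0.000000, 1.740000) = 0.539400
  k2 = f(0.135000, 1.812819) = 0.429966
  w ← 1.740000 + 0.27·0.429966 = 1.856091
s=0.270000, w=1.856091:
  k1 = f(0.270000, 1.856091) = 0.359913
  k2 = f(0.405000, 1.904679) = 0.276790
  w ← 1.856091 + 0.27·0.276790 = 1.930824
w(0.54) ≈ 1.9308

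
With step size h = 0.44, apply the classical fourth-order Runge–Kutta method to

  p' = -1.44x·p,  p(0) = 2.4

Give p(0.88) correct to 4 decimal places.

RK4: k1 = f(x_n, p_n); k2 = f(x_n + h/2, p_n + (h/2)·k1); k3 = f(x_n + h/2, p_n + (h/2)·k2); k4 = f(x_n + h, p_n + h·k3); p_{n+1} = p_n + (h/6)·(k1 + 2k2 + 2k3 + k4).
x=0.000000, p=2.400000:
  k1 = f(0.000000, 2.400000) = 0.000000
  k2 = f(0.220000, 2.400000) = -0.760320
  k3 = f(0.220000, 2.232730) = -0.707329
  k4 = f(0.440000, 2.088775) = -1.323448
  p ← 2.400000 + (0.44/6)·(k1 + 2k2 + 2k3 + k4) = 2.087692
x=0.440000, p=2.087692:
  k1 = f(0.440000, 2.087692) = -1.322762
  k2 = f(0.660000, 1.796684) = -1.707569
  k3 = f(0.660000, 1.712027) = -1.627110
  k4 = f(0.880000, 1.371763) = -1.738299
  p ← 2.087692 + (0.44/6)·(k1 + 2k2 + 2k3 + k4) = 1.374128
p(0.88) ≈ 1.3741

1.3741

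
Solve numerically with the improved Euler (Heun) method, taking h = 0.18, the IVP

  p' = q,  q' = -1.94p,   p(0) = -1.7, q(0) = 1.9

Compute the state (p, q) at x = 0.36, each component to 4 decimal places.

Heun on (p,q): k1 = f(x_n, state_n); k2 = f(x_n + h, state_n + h·k1); state_{n+1} = state_n + (h/2)·(k1 + k2).
0.000000: (-1.700000, 1.900000)
  k1 = (1.900000, 3.298000)
  predictor → (-1.358000, 2.493640)
  k2 = (2.493640, 2.634520)
  → (-1.304572, 2.433927)
0.180000: (-1.304572, 2.433927)
  k1 = (2.433927, 2.530870)
  predictor → (-0.866466, 2.889483)
  k2 = (2.889483, 1.680943)
  → (-0.825465, 2.812990)
(p(0.36), q(0.36)) ≈ (-0.8255, 2.8130)

-0.8255, 2.8130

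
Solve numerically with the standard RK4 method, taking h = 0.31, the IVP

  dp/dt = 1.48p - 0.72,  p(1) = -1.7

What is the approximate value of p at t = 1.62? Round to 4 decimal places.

RK4: k1 = f(t_n, p_n); k2 = f(t_n + h/2, p_n + (h/2)·k1); k3 = f(t_n + h/2, p_n + (h/2)·k2); k4 = f(t_n + h, p_n + h·k3); p_{n+1} = p_n + (h/6)·(k1 + 2k2 + 2k3 + k4).
t=1.000000, p=-1.700000:
  k1 = f(1.000000, -1.700000) = -3.236000
  k2 = f(1.155000, -2.201580) = -3.978338
  k3 = f(1.155000, -2.316642) = -4.148631
  k4 = f(1.310000, -2.986076) = -5.139392
  p ← -1.700000 + (0.31/6)·(k1 + 2k2 + 2k3 + k4) = -2.972515
t=1.310000, p=-2.972515:
  k1 = f(1.310000, -2.972515) = -5.119323
  k2 = f(1.465000, -3.766010) = -6.293695
  k3 = f(1.465000, -3.948038) = -6.563097
  k4 = f(1.620000, -5.007075) = -8.130471
  p ← -2.972515 + (0.31/6)·(k1 + 2k2 + 2k3 + k4) = -4.985623
p(1.62) ≈ -4.9856

-4.9856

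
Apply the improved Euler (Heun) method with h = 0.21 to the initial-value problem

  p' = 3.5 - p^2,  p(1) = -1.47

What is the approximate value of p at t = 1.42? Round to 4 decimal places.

Heun: k1 = f(t_n, p_n); k2 = f(t_n + h, p_n + h·k1); p_{n+1} = p_n + (h/2)·(k1 + k2).
t=1.000000, p=-1.470000:
  k1 = f(1.000000, -1.470000) = 1.339100
  k2 = f(1.210000, -1.188789) = 2.086781
  p ← -1.470000 + (0.21/2)·(1.339100 + 2.086781) = -1.110283
t=1.210000, p=-1.110283:
  k1 = f(1.210000, -1.110283) = 2.267273
  k2 = f(1.420000, -0.634155) = 3.097847
  p ← -1.110283 + (0.21/2)·(2.267273 + 3.097847) = -0.546945
p(1.42) ≈ -0.5469

-0.5469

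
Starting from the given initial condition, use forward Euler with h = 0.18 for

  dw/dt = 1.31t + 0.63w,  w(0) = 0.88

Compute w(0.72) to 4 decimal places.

Euler: w_{n+1} = w_n + h·f(t_n, w_n).
t=0.000000, w=0.880000: f=0.554400 → w ← 0.880000 + 0.18·0.554400 = 0.979792
t=0.180000, w=0.979792: f=0.853069 → w ← 0.979792 + 0.18·0.853069 = 1.133344
t=0.360000, w=1.133344: f=1.185607 → w ← 1.133344 + 0.18·1.185607 = 1.346754
t=0.540000, w=1.346754: f=1.555855 → w ← 1.346754 + 0.18·1.555855 = 1.626808
w(0.72) ≈ 1.6268

1.6268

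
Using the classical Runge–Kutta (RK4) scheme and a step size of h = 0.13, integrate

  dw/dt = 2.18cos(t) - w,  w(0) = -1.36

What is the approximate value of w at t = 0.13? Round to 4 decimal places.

-0.9292

RK4: k1 = f(t_n, w_n); k2 = f(t_n + h/2, w_n + (h/2)·k1); k3 = f(t_n + h/2, w_n + (h/2)·k2); k4 = f(t_n + h, w_n + h·k3); w_{n+1} = w_n + (h/6)·(k1 + 2k2 + 2k3 + k4).
t=0.000000, w=-1.360000:
  k1 = f(0.000000, -1.360000) = 3.540000
  k2 = f(0.065000, -1.129900) = 3.305296
  k3 = f(0.065000, -1.145156) = 3.320552
  k4 = f(0.130000, -0.928328) = 3.089933
  w ← -1.360000 + (0.13/6)·(k1 + 2k2 + 2k3 + k4) = -0.929231
w(0.13) ≈ -0.9292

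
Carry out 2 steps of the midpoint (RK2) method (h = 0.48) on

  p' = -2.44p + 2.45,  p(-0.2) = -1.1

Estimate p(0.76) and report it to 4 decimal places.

0.4468

Midpoint: k1 = f(s_n, p_n); k2 = f(s_n + h/2, p_n + (h/2)·k1); p_{n+1} = p_n + h·k2.
s=-0.200000, p=-1.100000:
  k1 = f(-0.200000, -1.100000) = 5.134000
  k2 = f(0.040000, 0.132160) = 2.127530
  p ← -1.100000 + 0.48·2.127530 = -0.078786
s=0.280000, p=-0.078786:
  k1 = f(0.280000, -0.078786) = 2.642237
  k2 = f(0.520000, 0.555351) = 1.094943
  p ← -0.078786 + 0.48·1.094943 = 0.446787
p(0.76) ≈ 0.4468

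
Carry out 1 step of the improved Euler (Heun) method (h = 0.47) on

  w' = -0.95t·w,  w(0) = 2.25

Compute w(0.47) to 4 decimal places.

Heun: k1 = f(t_n, w_n); k2 = f(t_n + h, w_n + h·k1); w_{n+1} = w_n + (h/2)·(k1 + k2).
t=0.000000, w=2.250000:
  k1 = f(0.000000, 2.250000) = 0.000000
  k2 = f(0.470000, 2.250000) = -1.004625
  w ← 2.250000 + (0.47/2)·(0.000000 + (-1.004625)) = 2.013913
w(0.47) ≈ 2.0139

2.0139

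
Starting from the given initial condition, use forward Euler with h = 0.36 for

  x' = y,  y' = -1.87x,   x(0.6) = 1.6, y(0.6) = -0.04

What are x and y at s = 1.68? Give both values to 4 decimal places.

0.3970, -2.9812

Euler on (x,y): x_{n+1} = x_n + h·x', y_{n+1} = y_n + h·y'.
0.600000: (1.600000, -0.040000); f=(-0.040000, -2.992000) → (1.585600, -1.117120)
0.960000: (1.585600, -1.117120); f=(-1.117120, -2.965072) → (1.183437, -2.184546)
1.320000: (1.183437, -2.184546); f=(-2.184546, -2.213027) → (0.397000, -2.981236)
(x(1.68), y(1.68)) ≈ (0.3970, -2.9812)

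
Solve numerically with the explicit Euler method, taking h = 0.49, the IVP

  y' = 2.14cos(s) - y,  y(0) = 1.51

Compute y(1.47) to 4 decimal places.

Euler: y_{n+1} = y_n + h·f(s_n, y_n).
s=0.000000, y=1.510000: f=0.630000 → y ← 1.510000 + 0.49·0.630000 = 1.818700
s=0.490000, y=1.818700: f=0.069492 → y ← 1.818700 + 0.49·0.069492 = 1.852751
s=0.980000, y=1.852751: f=-0.660723 → y ← 1.852751 + 0.49·(-0.660723) = 1.528997
y(1.47) ≈ 1.5290

1.5290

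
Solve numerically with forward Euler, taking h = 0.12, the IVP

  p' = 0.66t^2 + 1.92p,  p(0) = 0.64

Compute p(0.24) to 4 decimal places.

Euler: p_{n+1} = p_n + h·f(t_n, p_n).
t=0.000000, p=0.640000: f=1.228800 → p ← 0.640000 + 0.12·1.228800 = 0.787456
t=0.120000, p=0.787456: f=1.521420 → p ← 0.787456 + 0.12·1.521420 = 0.970026
p(0.24) ≈ 0.9700

0.9700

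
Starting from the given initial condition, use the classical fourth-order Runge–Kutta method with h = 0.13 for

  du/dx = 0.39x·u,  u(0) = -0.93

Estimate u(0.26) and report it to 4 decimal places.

RK4: k1 = f(x_n, u_n); k2 = f(x_n + h/2, u_n + (h/2)·k1); k3 = f(x_n + h/2, u_n + (h/2)·k2); k4 = f(x_n + h, u_n + h·k3); u_{n+1} = u_n + (h/6)·(k1 + 2k2 + 2k3 + k4).
x=0.000000, u=-0.930000:
  k1 = f(0.000000, -0.930000) = 0.000000
  k2 = f(0.065000, -0.930000) = -0.023576
  k3 = f(0.065000, -0.931532) = -0.023614
  k4 = f(0.130000, -0.933070) = -0.047307
  u ← -0.930000 + (0.13/6)·(k1 + 2k2 + 2k3 + k4) = -0.933070
x=0.130000, u=-0.933070:
  k1 = f(0.130000, -0.933070) = -0.047307
  k2 = f(0.195000, -0.936145) = -0.071194
  k3 = f(0.195000, -0.937697) = -0.071312
  k4 = f(0.260000, -0.942340) = -0.095553
  u ← -0.933070 + (0.13/6)·(k1 + 2k2 + 2k3 + k4) = -0.942340
u(0.26) ≈ -0.9423

-0.9423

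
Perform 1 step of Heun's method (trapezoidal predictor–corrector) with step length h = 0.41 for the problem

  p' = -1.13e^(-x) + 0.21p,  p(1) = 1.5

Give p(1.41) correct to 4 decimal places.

1.4856

Heun: k1 = f(x_n, p_n); k2 = f(x_n + h, p_n + h·k1); p_{n+1} = p_n + (h/2)·(k1 + k2).
x=1.000000, p=1.500000:
  k1 = f(1.000000, 1.500000) = -0.100704
  k2 = f(1.410000, 1.458711) = 0.030447
  p ← 1.500000 + (0.41/2)·(-0.100704 + 0.030447) = 1.485597
p(1.41) ≈ 1.4856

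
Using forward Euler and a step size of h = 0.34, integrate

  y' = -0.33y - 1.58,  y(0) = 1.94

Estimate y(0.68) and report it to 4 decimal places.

0.5150

Euler: y_{n+1} = y_n + h·f(t_n, y_n).
t=0.000000, y=1.940000: f=-2.220200 → y ← 1.940000 + 0.34·(-2.220200) = 1.185132
t=0.340000, y=1.185132: f=-1.971094 → y ← 1.185132 + 0.34·(-1.971094) = 0.514960
y(0.68) ≈ 0.5150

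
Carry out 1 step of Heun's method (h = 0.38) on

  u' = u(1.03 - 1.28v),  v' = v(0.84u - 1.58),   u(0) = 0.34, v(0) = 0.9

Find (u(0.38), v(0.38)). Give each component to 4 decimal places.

0.3595, 0.5650

Heun on (u,v): k1 = f(t_n, state_n); k2 = f(t_n + h, state_n + h·k1); state_{n+1} = state_n + (h/2)·(k1 + k2).
0.000000: (0.340000, 0.900000)
  k1 = (-0.041480, -1.164960)
  predictor → (0.324238, 0.457315)
  k2 = (0.144168, -0.598004)
  → (0.359511, 0.565037)
(u(0.38), v(0.38)) ≈ (0.3595, 0.5650)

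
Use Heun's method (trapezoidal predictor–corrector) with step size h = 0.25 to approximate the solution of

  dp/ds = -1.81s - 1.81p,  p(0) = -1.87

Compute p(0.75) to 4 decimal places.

Heun: k1 = f(s_n, p_n); k2 = f(s_n + h, p_n + h·k1); p_{n+1} = p_n + (h/2)·(k1 + k2).
s=0.000000, p=-1.870000:
  k1 = f(0.000000, -1.870000) = 3.384700
  k2 = f(0.250000, -1.023825) = 1.400623
  p ← -1.870000 + (0.25/2)·(3.384700 + 1.400623) = -1.271835
s=0.250000, p=-1.271835:
  k1 = f(0.250000, -1.271835) = 1.849521
  k2 = f(0.500000, -0.809454) = 0.560113
  p ← -1.271835 + (0.25/2)·(1.849521 + 0.560113) = -0.970630
s=0.500000, p=-0.970630:
  k1 = f(0.500000, -0.970630) = 0.851841
  k2 = f(0.750000, -0.757670) = 0.013883
  p ← -0.970630 + (0.25/2)·(0.851841 + 0.013883) = -0.862415
p(0.75) ≈ -0.8624

-0.8624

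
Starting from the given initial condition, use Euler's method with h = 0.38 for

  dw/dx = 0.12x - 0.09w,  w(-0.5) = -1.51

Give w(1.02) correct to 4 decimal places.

Euler: w_{n+1} = w_n + h·f(x_n, w_n).
x=-0.500000, w=-1.510000: f=0.075900 → w ← -1.510000 + 0.38·0.075900 = -1.481158
x=-0.120000, w=-1.481158: f=0.118904 → w ← -1.481158 + 0.38·0.118904 = -1.435974
x=0.260000, w=-1.435974: f=0.160438 → w ← -1.435974 + 0.38·0.160438 = -1.375008
x=0.640000, w=-1.375008: f=0.200551 → w ← -1.375008 + 0.38·0.200551 = -1.298799
w(1.02) ≈ -1.2988

-1.2988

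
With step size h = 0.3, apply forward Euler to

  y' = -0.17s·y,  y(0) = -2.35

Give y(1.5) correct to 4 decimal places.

-2.0093

Euler: y_{n+1} = y_n + h·f(s_n, y_n).
s=0.000000, y=-2.350000: f=0.000000 → y ← -2.350000 + 0.3·0.000000 = -2.350000
s=0.300000, y=-2.350000: f=0.119850 → y ← -2.350000 + 0.3·0.119850 = -2.314045
s=0.600000, y=-2.314045: f=0.236033 → y ← -2.314045 + 0.3·0.236033 = -2.243235
s=0.900000, y=-2.243235: f=0.343215 → y ← -2.243235 + 0.3·0.343215 = -2.140271
s=1.200000, y=-2.140271: f=0.436615 → y ← -2.140271 + 0.3·0.436615 = -2.009286
y(1.5) ≈ -2.0093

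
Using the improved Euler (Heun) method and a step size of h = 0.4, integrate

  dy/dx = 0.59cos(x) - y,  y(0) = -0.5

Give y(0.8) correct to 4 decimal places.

0.0383

Heun: k1 = f(x_n, y_n); k2 = f(x_n + h, y_n + h·k1); y_{n+1} = y_n + (h/2)·(k1 + k2).
x=0.000000, y=-0.500000:
  k1 = f(0.000000, -0.500000) = 1.090000
  k2 = f(0.400000, -0.064000) = 0.607426
  y ← -0.500000 + (0.4/2)·(1.090000 + 0.607426) = -0.160515
x=0.400000, y=-0.160515:
  k1 = f(0.400000, -0.160515) = 0.703941
  k2 = f(0.800000, 0.121062) = 0.289995
  y ← -0.160515 + (0.4/2)·(0.703941 + 0.289995) = 0.038272
y(0.8) ≈ 0.0383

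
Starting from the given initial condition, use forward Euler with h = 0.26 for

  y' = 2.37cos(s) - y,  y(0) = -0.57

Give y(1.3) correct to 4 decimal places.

1.2285

Euler: y_{n+1} = y_n + h·f(s_n, y_n).
s=0.000000, y=-0.570000: f=2.940000 → y ← -0.570000 + 0.26·2.940000 = 0.194400
s=0.260000, y=0.194400: f=2.095944 → y ← 0.194400 + 0.26·2.095944 = 0.739346
s=0.520000, y=0.739346: f=1.317386 → y ← 0.739346 + 0.26·1.317386 = 1.081866
s=0.780000, y=1.081866: f=0.602999 → y ← 1.081866 + 0.26·0.602999 = 1.238646
s=1.040000, y=1.238646: f=-0.038904 → y ← 1.238646 + 0.26·(-0.038904) = 1.228531
y(1.3) ≈ 1.2285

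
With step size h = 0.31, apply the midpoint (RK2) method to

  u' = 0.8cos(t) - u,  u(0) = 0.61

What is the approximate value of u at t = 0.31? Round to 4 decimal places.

0.6568

Midpoint: k1 = f(t_n, u_n); k2 = f(t_n + h/2, u_n + (h/2)·k1); u_{n+1} = u_n + h·k2.
t=0.000000, u=0.610000:
  k1 = f(0.000000, 0.610000) = 0.190000
  k2 = f(0.155000, 0.639450) = 0.150959
  u ← 0.610000 + 0.31·0.150959 = 0.656797
u(0.31) ≈ 0.6568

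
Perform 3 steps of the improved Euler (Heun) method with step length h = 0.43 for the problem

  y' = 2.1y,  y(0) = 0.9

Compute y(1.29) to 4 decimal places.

11.1039

Heun: k1 = f(t_n, y_n); k2 = f(t_n + h, y_n + h·k1); y_{n+1} = y_n + (h/2)·(k1 + k2).
t=0.000000, y=0.900000:
  k1 = f(0.000000, 0.900000) = 1.890000
  k2 = f(0.430000, 1.712700) = 3.596670
  y ← 0.900000 + (0.43/2)·(1.890000 + 3.596670) = 2.079634
t=0.430000, y=2.079634:
  k1 = f(0.430000, 2.079634) = 4.367232
  k2 = f(0.860000, 3.957544) = 8.310842
  y ← 2.079634 + (0.43/2)·(4.367232 + 8.310842) = 4.805420
t=0.860000, y=4.805420:
  k1 = f(0.860000, 4.805420) = 10.091381
  k2 = f(1.290000, 9.144714) = 19.203899
  y ← 4.805420 + (0.43/2)·(10.091381 + 19.203899) = 11.103905
y(1.29) ≈ 11.1039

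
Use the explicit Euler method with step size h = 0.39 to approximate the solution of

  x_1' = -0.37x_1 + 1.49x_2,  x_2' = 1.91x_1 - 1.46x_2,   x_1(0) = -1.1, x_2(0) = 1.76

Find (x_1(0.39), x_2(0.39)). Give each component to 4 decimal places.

Euler on (x_1,x_2): x_1_{n+1} = x_1_n + h·x_1', x_2_{n+1} = x_2_n + h·x_2'.
0.000000: (-1.100000, 1.760000); f=(3.029400, -4.670600) → (0.081466, -0.061534)
(x_1(0.39), x_2(0.39)) ≈ (0.0815, -0.0615)

0.0815, -0.0615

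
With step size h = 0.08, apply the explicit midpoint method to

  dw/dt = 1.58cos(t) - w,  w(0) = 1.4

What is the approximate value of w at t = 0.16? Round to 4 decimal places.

1.4256

Midpoint: k1 = f(t_n, w_n); k2 = f(t_n + h/2, w_n + (h/2)·k1); w_{n+1} = w_n + h·k2.
t=0.000000, w=1.400000:
  k1 = f(0.000000, 1.400000) = 0.180000
  k2 = f(0.040000, 1.407200) = 0.171536
  w ← 1.400000 + 0.08·0.171536 = 1.413723
t=0.080000, w=1.413723:
  k1 = f(0.080000, 1.413723) = 0.161224
  k2 = f(0.120000, 1.420172) = 0.148466
  w ← 1.413723 + 0.08·0.148466 = 1.425600
w(0.16) ≈ 1.4256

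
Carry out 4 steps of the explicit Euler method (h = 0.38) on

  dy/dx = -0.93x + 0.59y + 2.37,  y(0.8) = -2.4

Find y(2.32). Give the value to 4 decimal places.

Euler: y_{n+1} = y_n + h·f(x_n, y_n).
x=0.800000, y=-2.400000: f=0.210000 → y ← -2.400000 + 0.38·0.210000 = -2.320200
x=1.180000, y=-2.320200: f=-0.096318 → y ← -2.320200 + 0.38·(-0.096318) = -2.356801
x=1.560000, y=-2.356801: f=-0.471312 → y ← -2.356801 + 0.38·(-0.471312) = -2.535900
x=1.940000, y=-2.535900: f=-0.930381 → y ← -2.535900 + 0.38·(-0.930381) = -2.889444
y(2.32) ≈ -2.8894

-2.8894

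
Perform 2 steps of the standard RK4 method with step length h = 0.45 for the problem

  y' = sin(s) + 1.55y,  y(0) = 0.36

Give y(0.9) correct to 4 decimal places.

2.0943

RK4: k1 = f(s_n, y_n); k2 = f(s_n + h/2, y_n + (h/2)·k1); k3 = f(s_n + h/2, y_n + (h/2)·k2); k4 = f(s_n + h, y_n + h·k3); y_{n+1} = y_n + (h/6)·(k1 + 2k2 + 2k3 + k4).
s=0.000000, y=0.360000:
  k1 = f(0.000000, 0.360000) = 0.558000
  k2 = f(0.225000, 0.485550) = 0.975709
  k3 = f(0.225000, 0.579534) = 1.121385
  k4 = f(0.450000, 0.864623) = 1.775131
  y ← 0.360000 + (0.45/6)·(k1 + 2k2 + 2k3 + k4) = 0.849549
s=0.450000, y=0.849549:
  k1 = f(0.450000, 0.849549) = 1.751766
  k2 = f(0.675000, 1.243696) = 2.552627
  k3 = f(0.675000, 1.423890) = 2.831927
  k4 = f(0.900000, 2.123916) = 4.075397
  y ← 0.849549 + (0.45/6)·(k1 + 2k2 + 2k3 + k4) = 2.094269
y(0.9) ≈ 2.0943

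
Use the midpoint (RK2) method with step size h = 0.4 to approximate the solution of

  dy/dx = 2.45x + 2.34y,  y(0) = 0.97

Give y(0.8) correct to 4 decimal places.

Midpoint: k1 = f(x_n, y_n); k2 = f(x_n + h/2, y_n + (h/2)·k1); y_{n+1} = y_n + h·k2.
x=0.000000, y=0.970000:
  k1 = f(0.000000, 0.970000) = 2.269800
  k2 = f(0.200000, 1.423960) = 3.822066
  y ← 0.970000 + 0.4·3.822066 = 2.498827
x=0.400000, y=2.498827:
  k1 = f(0.400000, 2.498827) = 6.827254
  k2 = f(0.600000, 3.864277) = 10.512409
  y ← 2.498827 + 0.4·10.512409 = 6.703790
y(0.8) ≈ 6.7038

6.7038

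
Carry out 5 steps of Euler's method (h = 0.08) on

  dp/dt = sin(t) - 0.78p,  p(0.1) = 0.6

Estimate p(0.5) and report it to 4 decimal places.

Euler: p_{n+1} = p_n + h·f(t_n, p_n).
t=0.100000, p=0.600000: f=-0.368167 → p ← 0.600000 + 0.08·(-0.368167) = 0.570547
t=0.180000, p=0.570547: f=-0.265997 → p ← 0.570547 + 0.08·(-0.265997) = 0.549267
t=0.260000, p=0.549267: f=-0.171348 → p ← 0.549267 + 0.08·(-0.171348) = 0.535559
t=0.340000, p=0.535559: f=-0.084249 → p ← 0.535559 + 0.08·(-0.084249) = 0.528819
t=0.420000, p=0.528819: f=-0.004719 → p ← 0.528819 + 0.08·(-0.004719) = 0.528442
p(0.5) ≈ 0.5284

0.5284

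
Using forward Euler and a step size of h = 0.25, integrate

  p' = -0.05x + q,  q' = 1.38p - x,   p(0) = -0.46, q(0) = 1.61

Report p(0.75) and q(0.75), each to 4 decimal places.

0.6382, 1.3482

Euler on (p,q): p_{n+1} = p_n + h·p', q_{n+1} = q_n + h·q'.
0.000000: (-0.460000, 1.610000); f=(1.610000, -0.634800) → (-0.057500, 1.451300)
0.250000: (-0.057500, 1.451300); f=(1.438800, -0.329350) → (0.302200, 1.368963)
0.500000: (0.302200, 1.368963); f=(1.343963, -0.082964) → (0.638191, 1.348222)
(p(0.75), q(0.75)) ≈ (0.6382, 1.3482)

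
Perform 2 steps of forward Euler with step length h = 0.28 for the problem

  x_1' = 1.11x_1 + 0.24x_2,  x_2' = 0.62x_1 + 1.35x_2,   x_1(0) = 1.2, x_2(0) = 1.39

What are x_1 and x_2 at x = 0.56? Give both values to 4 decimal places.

Euler on (x_1,x_2): x_1_{n+1} = x_1_n + h·x_1', x_2_{n+1} = x_2_n + h·x_2'.
0.000000: (1.200000, 1.390000); f=(1.665600, 2.620500) → (1.666368, 2.123740)
0.280000: (1.666368, 2.123740); f=(2.359366, 3.900197) → (2.326991, 3.215795)
(x_1(0.56), x_2(0.56)) ≈ (2.3270, 3.2158)

2.3270, 3.2158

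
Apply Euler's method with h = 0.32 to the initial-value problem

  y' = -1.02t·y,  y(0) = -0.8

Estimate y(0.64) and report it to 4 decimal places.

Euler: y_{n+1} = y_n + h·f(t_n, y_n).
t=0.000000, y=-0.800000: f=0.000000 → y ← -0.800000 + 0.32·0.000000 = -0.800000
t=0.320000, y=-0.800000: f=0.261120 → y ← -0.800000 + 0.32·0.261120 = -0.716442
y(0.64) ≈ -0.7164

-0.7164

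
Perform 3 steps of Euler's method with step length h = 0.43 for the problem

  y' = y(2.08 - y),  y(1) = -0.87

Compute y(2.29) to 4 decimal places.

Euler: y_{n+1} = y_n + h·f(x_n, y_n).
x=1.000000, y=-0.870000: f=-2.566500 → y ← -0.870000 + 0.43·(-2.566500) = -1.973595
x=1.430000, y=-1.973595: f=-8.000155 → y ← -1.973595 + 0.43·(-8.000155) = -5.413662
x=1.860000, y=-5.413662: f=-40.568148 → y ← -5.413662 + 0.43·(-40.568148) = -22.857965
y(2.29) ≈ -22.8580

-22.8580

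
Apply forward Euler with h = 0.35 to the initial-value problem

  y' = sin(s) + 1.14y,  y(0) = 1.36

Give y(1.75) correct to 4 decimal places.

8.8279

Euler: y_{n+1} = y_n + h·f(s_n, y_n).
s=0.000000, y=1.360000: f=1.550400 → y ← 1.360000 + 0.35·1.550400 = 1.902640
s=0.350000, y=1.902640: f=2.511907 → y ← 1.902640 + 0.35·2.511907 = 2.781808
s=0.700000, y=2.781808: f=3.815478 → y ← 2.781808 + 0.35·3.815478 = 4.117225
s=1.050000, y=4.117225: f=5.561060 → y ← 4.117225 + 0.35·5.561060 = 6.063596
s=1.400000, y=6.063596: f=7.897949 → y ← 6.063596 + 0.35·7.897949 = 8.827878
y(1.75) ≈ 8.8279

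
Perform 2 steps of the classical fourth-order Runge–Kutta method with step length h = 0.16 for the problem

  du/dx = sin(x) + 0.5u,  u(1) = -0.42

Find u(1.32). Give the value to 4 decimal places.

RK4: k1 = f(x_n, u_n); k2 = f(x_n + h/2, u_n + (h/2)·k1); k3 = f(x_n + h/2, u_n + (h/2)·k2); k4 = f(x_n + h, u_n + h·k3); u_{n+1} = u_n + (h/6)·(k1 + 2k2 + 2k3 + k4).
x=1.000000, u=-0.420000:
  k1 = f(1.000000, -0.420000) = 0.631471
  k2 = f(1.080000, -0.369482) = 0.697217
  k3 = f(1.080000, -0.364223) = 0.699846
  k4 = f(1.160000, -0.308025) = 0.762791
  u ← -0.420000 + (0.16/6)·(k1 + 2k2 + 2k3 + k4) = -0.308310
x=1.160000, u=-0.308310:
  k1 = f(1.160000, -0.308310) = 0.762648
  k2 = f(1.240000, -0.247298) = 0.822135
  k3 = f(1.240000, -0.242539) = 0.824515
  k4 = f(1.320000, -0.176387) = 0.880521
  u ← -0.308310 + (0.16/6)·(k1 + 2k2 + 2k3 + k4) = -0.176670
u(1.32) ≈ -0.1767

-0.1767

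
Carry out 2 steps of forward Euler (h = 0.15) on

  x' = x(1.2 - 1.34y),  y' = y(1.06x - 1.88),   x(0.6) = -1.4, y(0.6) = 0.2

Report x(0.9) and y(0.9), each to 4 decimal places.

Euler on (x,y): x_{n+1} = x_n + h·x', y_{n+1} = y_n + h·y'.
0.600000: (-1.400000, 0.200000); f=(-1.304800, -0.672800) → (-1.595720, 0.099080)
0.750000: (-1.595720, 0.099080); f=(-1.703005, -0.353861) → (-1.851171, 0.046001)
(x(0.9), y(0.9)) ≈ (-1.8512, 0.0460)

-1.8512, 0.0460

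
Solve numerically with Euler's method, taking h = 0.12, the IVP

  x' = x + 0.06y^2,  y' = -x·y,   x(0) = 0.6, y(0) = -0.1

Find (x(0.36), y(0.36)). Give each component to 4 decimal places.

0.8432, -0.0776

Euler on (x,y): x_{n+1} = x_n + h·x', y_{n+1} = y_n + h·y'.
0.000000: (0.600000, -0.100000); f=(0.600600, 0.060000) → (0.672072, -0.092800)
0.120000: (0.672072, -0.092800); f=(0.672589, 0.062368) → (0.752783, -0.085316)
0.240000: (0.752783, -0.085316); f=(0.753219, 0.064224) → (0.843169, -0.077609)
(x(0.36), y(0.36)) ≈ (0.8432, -0.0776)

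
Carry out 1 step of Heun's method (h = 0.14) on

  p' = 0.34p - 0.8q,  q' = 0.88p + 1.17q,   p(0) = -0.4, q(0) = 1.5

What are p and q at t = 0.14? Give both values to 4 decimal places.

Heun on (p,q): k1 = f(t_n, state_n); k2 = f(t_n + h, state_n + h·k1); state_{n+1} = state_n + (h/2)·(k1 + k2).
0.000000: (-0.400000, 1.500000)
  k1 = (-1.336000, 1.403000)
  predictor → (-0.587040, 1.696420)
  k2 = (-1.556730, 1.468216)
  → (-0.602491, 1.700985)
(p(0.14), q(0.14)) ≈ (-0.6025, 1.7010)

-0.6025, 1.7010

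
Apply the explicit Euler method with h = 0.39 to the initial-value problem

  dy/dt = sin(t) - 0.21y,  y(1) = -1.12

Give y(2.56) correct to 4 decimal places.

0.4539

Euler: y_{n+1} = y_n + h·f(t_n, y_n).
t=1.000000, y=-1.120000: f=1.076671 → y ← -1.120000 + 0.39·1.076671 = -0.700098
t=1.390000, y=-0.700098: f=1.130721 → y ← -0.700098 + 0.39·1.130721 = -0.259117
t=1.780000, y=-0.259117: f=1.032611 → y ← -0.259117 + 0.39·1.032611 = 0.143601
t=2.170000, y=0.143601: f=0.795629 → y ← 0.143601 + 0.39·0.795629 = 0.453897
y(2.56) ≈ 0.4539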